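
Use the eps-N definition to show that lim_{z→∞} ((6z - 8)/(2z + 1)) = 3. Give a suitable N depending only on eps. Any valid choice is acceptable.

Let eps > 0. We seek N > 0 such that z > N implies |(6z - 8)/(2z + 1) − 3| < eps.
(6z - 8)/(2z + 1) − 3 = (2(6z - 8) − 6(2z + 1)) / (2(2z + 1)) = -22/(2(2z + 1)).
For z > 0 we have 2z + 1 > 2z, so |(6z - 8)/(2z + 1) − 3| = 22/(2(2z + 1)) < 22/(2·2z) = (11/2)/z.
Thus |(6z - 8)/(2z + 1) − 3| < eps whenever z > (11/2)/eps.
Take N = (11/2)/eps. If z > N then |(6z - 8)/(2z + 1) − 3| < (11/2)/z < eps.

N = (11/2)/eps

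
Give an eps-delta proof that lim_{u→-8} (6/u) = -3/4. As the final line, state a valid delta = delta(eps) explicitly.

Suppose eps > 0. We seek delta > 0 such that 0 < |u + 8| < delta implies |6/u + 3/4| < eps.
|6/u + 3/4| = 6·|-8 − u|/(8·|u|) = 6|u + 8|/(8|u|).
Restrict delta ≤ 4. Then |u + 8| < 4 gives |u| > 4, so 8|u| > 32.
Then |6/u + 3/4| < 6|u + 8|/32, which is < eps when |u + 8| < (16/3)eps.
Take delta = min(4, (16/3)eps). Then 0 < |u + 8| < delta gives both |u + 8| < 4 and |u + 8| < (16/3)eps, so |6/u + 3/4| < eps.

delta = min(4, (16/3)eps)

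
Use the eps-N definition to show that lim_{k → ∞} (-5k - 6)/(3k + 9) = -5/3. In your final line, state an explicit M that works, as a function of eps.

M = 3/eps

Suppose eps > 0. For k ≥ 1, |(-5k - 6)/(3k + 9) + 5/3| = |27|/(3(3k + 9)) = 27/(3(3k + 9)).
Since 3k + 9 ≥ 3k for k ≥ 1, this is ≤ 27/(3·3k) = 3/k.
So |(-5k - 6)/(3k + 9) + 5/3| < eps whenever k > 3/eps.
Take M = 3/eps. If k > M then |(-5k - 6)/(3k + 9) + 5/3| ≤ 3/k < eps.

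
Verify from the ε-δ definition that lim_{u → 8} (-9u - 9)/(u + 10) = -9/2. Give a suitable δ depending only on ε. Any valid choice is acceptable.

δ = min(9, 2ε)

Let ε > 0. We want δ > 0 with 0 < |u − 8| < δ ⇒ |(-9u - 9)/(u + 10) + 9/2| < ε.
Combining over a common denominator, (-9u - 9)/(u + 10) + 9/2 = [(-9u - 9)·18 − (-81)·(u + 10)] / [18·(u + 10)] = -81(u − 8) / (18(u + 10)).
So |(-9u - 9)/(u + 10) + 9/2| = 81|u − 8| / (18·|u + 10|).
Require δ ≤ 9, so |u + 10| ≥ |18| − |u − 8| > 18 − 9 = 9.
Hence |(-9u - 9)/(u + 10) + 9/2| < 81|u − 8|/(18·9) = (1/2)|u − 8|, which is < ε once |u − 8| < 2ε.
Take δ = min(9, 2ε). Then 0 < |u − 8| < δ forces both bounds, so |(-9u - 9)/(u + 10) + 9/2| < ε.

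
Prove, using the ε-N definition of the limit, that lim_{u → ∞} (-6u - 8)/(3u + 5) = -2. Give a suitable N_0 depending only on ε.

Let ε > 0. We seek N_0 > 0 such that u > N_0 implies |(-6u - 8)/(3u + 5) + 2| < ε.
(-6u - 8)/(3u + 5) + 2 = (3(-6u - 8) − (-6)(3u + 5)) / (3(3u + 5)) = 6/(3(3u + 5)).
For u > 0 we have 3u + 5 > 3u, so |(-6u - 8)/(3u + 5) + 2| = 6/(3(3u + 5)) < 6/(3·3u) = (2/3)/u.
Thus |(-6u - 8)/(3u + 5) + 2| < ε whenever u > (2/3)/ε.
Take N_0 = (2/3)/ε. If u > N_0 then |(-6u - 8)/(3u + 5) + 2| < (2/3)/u < ε.

N_0 = (2/3)/ε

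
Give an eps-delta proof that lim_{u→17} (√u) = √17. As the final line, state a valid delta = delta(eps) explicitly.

Fix eps > 0. We want delta > 0 such that 0 < |u − 17| < delta implies |√u − √17| < eps.
Rationalise: √u − √17 = (u − 17)/(√u + √17), so |√u − √17| = |u − 17|/(√u + √17).
Restrict delta ≤ 17 so that |u − 17| < 17 forces u > 0, and then √u + √17 > √17.
Hence |√u − √17| < |u − 17|/√17, which is < eps once |u − 17| < √17·eps.
Take delta = min(17, √17·eps). If 0 < |u − 17| < delta then u > 0 and |√u − √17| < |u − 17|/√17 < eps.

delta = min(17, √17·eps)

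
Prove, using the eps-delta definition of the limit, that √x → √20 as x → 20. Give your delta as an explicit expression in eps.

delta = min(20, √20·eps)

Let eps > 0. We want delta > 0 such that 0 < |x − 20| < delta implies |√x − √20| < eps.
Rationalise: √x − √20 = (x − 20)/(√x + √20), so |√x − √20| = |x − 20|/(√x + √20).
Restrict delta ≤ 20 so that |x − 20| < 20 forces x > 0, and then √x + √20 > √20.
Hence |√x − √20| < |x − 20|/√20, which is < eps once |x − 20| < √20·eps.
Take delta = min(20, √20·eps). If 0 < |x − 20| < delta then x > 0 and |√x − √20| < |x − 20|/√20 < eps.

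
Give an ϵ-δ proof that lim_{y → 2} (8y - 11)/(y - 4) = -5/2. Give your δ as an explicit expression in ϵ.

Let ϵ > 0 be given. We want δ > 0 with 0 < |y − 2| < δ ⇒ |(8y - 11)/(y - 4) + 5/2| < ϵ.
Combining over a common denominator, (8y - 11)/(y - 4) + 5/2 = [(8y - 11)·(-2) − 5·(y - 4)] / [(-2)·(y - 4)] = -21(y − 2) / ((-2)(y - 4)).
So |(8y - 11)/(y - 4) + 5/2| = 21|y − 2| / (2·|y − 4|).
Restrict δ ≤ 1. Then |y − 2| < 1 gives |y − 4| = |(y − 2) + (-2)| ≥ 2 − 1 = 1.
Hence |(8y - 11)/(y - 4) + 5/2| < 21|y − 2|/(2·1) = (21/2)|y − 2|, which is < ϵ once |y − 2| < (2/21)ϵ.
Take δ = min(1, (2/21)ϵ). Then 0 < |y − 2| < δ forces both bounds, so |(8y - 11)/(y - 4) + 5/2| < ϵ.

δ = min(1, (2/21)ϵ)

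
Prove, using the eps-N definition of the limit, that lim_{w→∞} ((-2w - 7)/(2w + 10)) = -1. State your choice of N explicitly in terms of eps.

N = (3/2)/eps

Suppose eps > 0. We seek N > 0 such that w > N implies |(-2w - 7)/(2w + 10) + 1| < eps.
(-2w - 7)/(2w + 10) + 1 = (2(-2w - 7) − (-2)(2w + 10)) / (2(2w + 10)) = 6/(2(2w + 10)).
For w > 0 we have 2w + 10 > 2w, so |(-2w - 7)/(2w + 10) + 1| = 6/(2(2w + 10)) < 6/(2·2w) = (3/2)/w.
Thus |(-2w - 7)/(2w + 10) + 1| < eps whenever w > (3/2)/eps.
Take N = (3/2)/eps. If w > N then |(-2w - 7)/(2w + 10) + 1| < (3/2)/w < eps.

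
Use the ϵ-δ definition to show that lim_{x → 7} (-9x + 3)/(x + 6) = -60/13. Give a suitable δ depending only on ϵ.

Fix ϵ > 0. We want δ > 0 with 0 < |x − 7| < δ ⇒ |(-9x + 3)/(x + 6) + 60/13| < ϵ.
Combining over a common denominator, (-9x + 3)/(x + 6) + 60/13 = [(-9x + 3)·13 − (-60)·(x + 6)] / [13·(x + 6)] = -57(x − 7) / (13(x + 6)).
So |(-9x + 3)/(x + 6) + 60/13| = 57|x − 7| / (13·|x + 6|).
Require δ ≤ 13/2, so |x + 6| ≥ |13| − |x − 7| > 13 − 13/2 = 13/2.
Hence |(-9x + 3)/(x + 6) + 60/13| < 57|x − 7|/(13·(13/2)) = (114/169)|x − 7|, which is < ϵ once |x − 7| < (169/114)ϵ.
Take δ = min(13/2, (169/114)ϵ). Then 0 < |x − 7| < δ forces both bounds, so |(-9x + 3)/(x + 6) + 60/13| < ϵ.

δ = min(13/2, (169/114)ϵ)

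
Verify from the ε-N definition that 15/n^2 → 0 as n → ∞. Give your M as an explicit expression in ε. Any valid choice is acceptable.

M = (15/ε)^{1/2}

Suppose ε > 0. For n ≥ 1, |15/n^2 − 0| = 15/n^2.
15/n^2 < ε ⇔ n^2 > 15/ε ⇔ n > (15/ε)^{1/2}.
Take M = (15/ε)^{1/2}. Then n > M implies 15/n^2 < ε.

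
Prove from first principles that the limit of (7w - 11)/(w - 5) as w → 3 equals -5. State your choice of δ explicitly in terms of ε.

δ = min(1, (1/12)ε)

Let ε > 0 be given. We want δ > 0 with 0 < |w − 3| < δ ⇒ |(7w - 11)/(w - 5) + 5| < ε.
Combining over a common denominator, (7w - 11)/(w - 5) + 5 = [(7w - 11)·(-2) − 10·(w - 5)] / [(-2)·(w - 5)] = -24(w − 3) / ((-2)(w - 5)).
So |(7w - 11)/(w - 5) + 5| = 24|w − 3| / (2·|w − 5|).
Restrict δ ≤ 1. Then |w − 3| < 1 gives |w − 5| = |(w − 3) + (-2)| ≥ 2 − 1 = 1.
Hence |(7w - 11)/(w - 5) + 5| < 24|w − 3|/(2·1) = 12|w − 3|, which is < ε once |w − 3| < (1/12)ε.
Take δ = min(1, (1/12)ε). Then 0 < |w − 3| < δ forces both bounds, so |(7w - 11)/(w - 5) + 5| < ε.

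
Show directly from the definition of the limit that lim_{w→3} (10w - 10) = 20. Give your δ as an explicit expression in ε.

Let ε > 0 be given. We need δ > 0 so that 0 < |w − 3| < δ implies |(10w - 10) − 20| < ε.
|(10w - 10) − 20| = |10w - 30| = 10|w − 3|.
So 10|w − 3| < ε exactly when |w − 3| < ε/10.
Choosing δ = ε/10 gives |(10w - 10) − 20| = 10|w − 3| < ε whenever |w − 3| < δ.

δ = ε/10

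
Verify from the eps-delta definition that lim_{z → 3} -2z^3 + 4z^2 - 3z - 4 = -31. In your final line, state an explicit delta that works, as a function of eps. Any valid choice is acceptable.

delta = min(1, eps/49)

Fix eps > 0. We want delta > 0 such that 0 < |z − 3| < delta implies |(-2z^3 + 4z^2 - 3z - 4) + 31| < eps.
(-2z^3 + 4z^2 - 3z - 4) + 31 = -2z^3 + 4z^2 - 3z + 27 = (z − 3)(-2z^2 - 2z - 9).
So |(-2z^3 + 4z^2 - 3z - 4) + 31| = |z − 3|·|-2z^2 - 2z - 9|.
Assume first that |z − 3| < 1, so |z| < 4. Then |-2z^2 - 2z - 9| ≤ 2·4^2 + 2·4 + 9 = 49.
Hence |(-2z^3 + 4z^2 - 3z - 4) + 31| ≤ 49|z − 3| < eps provided |z − 3| < eps/49.
Take delta = min(1, eps/49). Then 0 < |z − 3| < delta gives both |z − 3| < 1 and |z − 3| < eps/49, so |(-2z^3 + 4z^2 - 3z - 4) + 31| < eps.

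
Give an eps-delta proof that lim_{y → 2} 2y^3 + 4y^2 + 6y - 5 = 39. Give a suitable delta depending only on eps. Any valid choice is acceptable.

Let eps > 0 be given. We want delta > 0 such that 0 < |y − 2| < delta implies |(2y^3 + 4y^2 + 6y - 5) − 39| < eps.
(2y^3 + 4y^2 + 6y - 5) − 39 = 2y^3 + 4y^2 + 6y - 44 = (y − 2)(2y^2 + 8y + 22).
So |(2y^3 + 4y^2 + 6y - 5) − 39| = |y − 2|·|2y^2 + 8y + 22|.
Assume first that |y − 2| < 1, so |y| < 3. Then |2y^2 + 8y + 22| ≤ 2·3^2 + 8·3 + 22 = 64.
Hence |(2y^3 + 4y^2 + 6y - 5) − 39| ≤ 64|y − 2| < eps provided |y − 2| < eps/64.
Choosing delta = min(1, eps/64) ensures both conditions, hence |(2y^3 + 4y^2 + 6y - 5) − 39| < eps.

delta = min(1, eps/64)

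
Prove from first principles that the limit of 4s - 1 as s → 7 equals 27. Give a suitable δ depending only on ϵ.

Suppose ϵ > 0. We need δ > 0 so that 0 < |s − 7| < δ implies |(4s - 1) − 27| < ϵ.
|(4s - 1) − 27| = |4s - 28| = 4|s − 7|.
So 4|s − 7| < ϵ exactly when |s − 7| < ϵ/4.
Choosing δ = ϵ/4 gives |(4s - 1) − 27| = 4|s − 7| < ϵ whenever |s − 7| < δ.

δ = ϵ/4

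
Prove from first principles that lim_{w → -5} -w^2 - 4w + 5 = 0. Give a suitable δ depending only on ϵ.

δ = min(2, ϵ/8)

Suppose ϵ > 0. We want δ > 0 such that 0 < |w + 5| < δ implies |(-w^2 - 4w + 5)| < ϵ.
(-w^2 - 4w + 5) = -w^2 - 4w + 5 = (w + 5)(-w + 1).
So |(-w^2 - 4w + 5)| = |w + 5|·|-w + 1|.
Assume first that |w + 5| < 2, so |w| < 7. Then |-w + 1| ≤ 7 + 1 = 8.
Hence |(-w^2 - 4w + 5)| ≤ 8|w + 5| < ϵ provided |w + 5| < ϵ/8.
Choosing δ = min(2, ϵ/8) ensures both conditions, hence |(-w^2 - 4w + 5)| < ϵ.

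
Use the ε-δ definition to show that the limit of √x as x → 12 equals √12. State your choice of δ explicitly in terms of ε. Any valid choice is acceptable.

δ = min(12, √12·ε)

Fix ε > 0. We want δ > 0 such that 0 < |x − 12| < δ implies |√x − √12| < ε.
Multiplying by the conjugate, |√x − √12| = |x − 12|/(√x + √12).
Restrict δ ≤ 12 so that |x − 12| < 12 forces x > 0, and then √x + √12 > √12.
Hence |√x − √12| < |x − 12|/√12, which is < ε once |x − 12| < √12·ε.
Take δ = min(12, √12·ε). If 0 < |x − 12| < δ then x > 0 and |√x − √12| < |x − 12|/√12 < ε.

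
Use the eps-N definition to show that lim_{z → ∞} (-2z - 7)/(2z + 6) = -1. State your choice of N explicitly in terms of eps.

N = (1/2)/eps

Fix eps > 0. We seek N > 0 such that z > N implies |(-2z - 7)/(2z + 6) + 1| < eps.
(-2z - 7)/(2z + 6) + 1 = (2(-2z - 7) − (-2)(2z + 6)) / (2(2z + 6)) = -2/(2(2z + 6)).
For z > 0 we have 2z + 6 > 2z, so |(-2z - 7)/(2z + 6) + 1| = 2/(2(2z + 6)) < 2/(2·2z) = (1/2)/z.
Thus |(-2z - 7)/(2z + 6) + 1| < eps whenever z > (1/2)/eps.
Take N = (1/2)/eps. If z > N then |(-2z - 7)/(2z + 6) + 1| < (1/2)/z < eps.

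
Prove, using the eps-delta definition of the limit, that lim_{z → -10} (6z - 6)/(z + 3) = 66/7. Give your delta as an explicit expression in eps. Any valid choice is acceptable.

Let eps > 0. We want delta > 0 with 0 < |z + 10| < delta ⇒ |(6z - 6)/(z + 3) − (66/7)| < eps.
Combining over a common denominator, (6z - 6)/(z + 3) − (66/7) = [(6z - 6)·(-7) − (-66)·(z + 3)] / [(-7)·(z + 3)] = 24(z + 10) / ((-7)(z + 3)).
So |(6z - 6)/(z + 3) − (66/7)| = 24|z + 10| / (7·|z + 3|).
Require delta ≤ 7/2, so |z + 3| ≥ |-7| − |z + 10| > 7 − 7/2 = 7/2.
Hence |(6z - 6)/(z + 3) − (66/7)| < 24|z + 10|/(7·(7/2)) = (48/49)|z + 10|, which is < eps once |z + 10| < (49/48)eps.
Take delta = min(7/2, (49/48)eps). Then 0 < |z + 10| < delta forces both bounds, so |(6z - 6)/(z + 3) − (66/7)| < eps.

delta = min(7/2, (49/48)eps)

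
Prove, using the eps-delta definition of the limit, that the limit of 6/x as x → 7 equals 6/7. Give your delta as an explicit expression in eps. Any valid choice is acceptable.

delta = min(7/2, (49/12)eps)

Let eps > 0 be given. We seek delta > 0 such that 0 < |x − 7| < delta implies |6/x − (6/7)| < eps.
|6/x − (6/7)| = 6·|7 − x|/(7·|x|) = 6|x − 7|/(7|x|).
Require delta ≤ 7/2 so that |x| > 7 − 7/2 = 7/2, hence 7|x| > 49/2.
Then |6/x − (6/7)| < 6|x − 7|/(49/2), which is < eps when |x − 7| < (49/12)eps.
Take delta = min(7/2, (49/12)eps). Then 0 < |x − 7| < delta gives both |x − 7| < 7/2 and |x − 7| < (49/12)eps, so |6/x − (6/7)| < eps.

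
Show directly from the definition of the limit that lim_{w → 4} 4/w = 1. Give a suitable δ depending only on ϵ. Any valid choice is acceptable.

Let ϵ > 0. We seek δ > 0 such that 0 < |w − 4| < δ implies |4/w − 1| < ϵ.
|4/w − 1| = 4·|4 − w|/(4·|w|) = 4|w − 4|/(4|w|).
Require δ ≤ 2 so that |w| > 4 − 2 = 2, hence 4|w| > 8.
Then |4/w − 1| < 4|w − 4|/8, which is < ϵ when |w − 4| < 2ϵ.
Take δ = min(2, 2ϵ). Then 0 < |w − 4| < δ gives both |w − 4| < 2 and |w − 4| < 2ϵ, so |4/w − 1| < ϵ.

δ = min(2, 2ϵ)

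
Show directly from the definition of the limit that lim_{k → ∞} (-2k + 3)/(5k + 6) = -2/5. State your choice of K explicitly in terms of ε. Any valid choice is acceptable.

Suppose ε > 0. For k ≥ 1, |(-2k + 3)/(5k + 6) + 2/5| = |27|/(5(5k + 6)) = 27/(5(5k + 6)).
Since 5k + 6 ≥ 5k for k ≥ 1, this is ≤ 27/(5·5k) = (27/25)/k.
So |(-2k + 3)/(5k + 6) + 2/5| < ε whenever k > (27/25)/ε.
Take K = (27/25)/ε. If k > K then |(-2k + 3)/(5k + 6) + 2/5| ≤ (27/25)/k < ε.

K = (27/25)/ε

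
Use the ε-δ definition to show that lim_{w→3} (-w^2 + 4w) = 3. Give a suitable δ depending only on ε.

δ = min(1, ε/5)

Fix ε > 0. We want δ > 0 such that 0 < |w − 3| < δ implies |(-w^2 + 4w) − 3| < ε.
(-w^2 + 4w) − 3 = -w^2 + 4w - 3 = (w − 3)(-w + 1).
So |(-w^2 + 4w) − 3| = |w − 3|·|-w + 1|.
Assume first that |w − 3| < 1, so |w| < 4. Then |-w + 1| ≤ 4 + 1 = 5.
Hence |(-w^2 + 4w) − 3| ≤ 5|w − 3| < ε provided |w − 3| < ε/5.
Choosing δ = min(1, ε/5) ensures both conditions, hence |(-w^2 + 4w) − 3| < ε.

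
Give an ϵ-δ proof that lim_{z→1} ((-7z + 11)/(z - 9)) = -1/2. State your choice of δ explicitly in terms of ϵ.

δ = min(4, (8/13)ϵ)

Fix ϵ > 0. We want δ > 0 with 0 < |z − 1| < δ ⇒ |(-7z + 11)/(z - 9) + 1/2| < ϵ.
Combining over a common denominator, (-7z + 11)/(z - 9) + 1/2 = [(-7z + 11)·(-8) − 4·(z - 9)] / [(-8)·(z - 9)] = 52(z − 1) / ((-8)(z - 9)).
So |(-7z + 11)/(z - 9) + 1/2| = 52|z − 1| / (8·|z − 9|).
Restrict δ ≤ 4. Then |z − 1| < 4 gives |z − 9| = |(z − 1) + (-8)| ≥ 8 − 4 = 4.
Hence |(-7z + 11)/(z - 9) + 1/2| < 52|z − 1|/(8·4) = (13/8)|z − 1|, which is < ϵ once |z − 1| < (8/13)ϵ.
Take δ = min(4, (8/13)ϵ). Then 0 < |z − 1| < δ forces both bounds, so |(-7z + 11)/(z - 9) + 1/2| < ϵ.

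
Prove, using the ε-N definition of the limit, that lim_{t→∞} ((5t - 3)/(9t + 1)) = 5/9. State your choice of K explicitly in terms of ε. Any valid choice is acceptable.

K = (32/81)/ε

Let ε > 0. We seek K > 0 such that t > K implies |(5t - 3)/(9t + 1) − (5/9)| < ε.
(5t - 3)/(9t + 1) − (5/9) = (9(5t - 3) − 5(9t + 1)) / (9(9t + 1)) = -32/(9(9t + 1)).
For t > 0 we have 9t + 1 > 9t, so |(5t - 3)/(9t + 1) − (5/9)| = 32/(9(9t + 1)) < 32/(9·9t) = (32/81)/t.
Thus |(5t - 3)/(9t + 1) − (5/9)| < ε whenever t > (32/81)/ε.
Take K = (32/81)/ε. If t > K then |(5t - 3)/(9t + 1) − (5/9)| < (32/81)/t < ε.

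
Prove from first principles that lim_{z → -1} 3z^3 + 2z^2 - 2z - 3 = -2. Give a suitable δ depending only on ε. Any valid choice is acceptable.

Fix ε > 0. We want δ > 0 such that 0 < |z + 1| < δ implies |(3z^3 + 2z^2 - 2z - 3) + 2| < ε.
(3z^3 + 2z^2 - 2z - 3) + 2 = 3z^3 + 2z^2 - 2z - 1 = (z + 1)(3z^2 - z - 1).
So |(3z^3 + 2z^2 - 2z - 3) + 2| = |z + 1|·|3z^2 - z - 1|.
Require δ ≤ 1. Then |z + 1| < 1 gives |z| < 2, and by the triangle inequality |3z^2 - z - 1| ≤ 3·2^2 + 2 + 1 = 15.
Hence |(3z^3 + 2z^2 - 2z - 3) + 2| ≤ 15|z + 1| < ε provided |z + 1| < ε/15.
Choosing δ = min(1, ε/15) ensures both conditions, hence |(3z^3 + 2z^2 - 2z - 3) + 2| < ε.

δ = min(1, ε/15)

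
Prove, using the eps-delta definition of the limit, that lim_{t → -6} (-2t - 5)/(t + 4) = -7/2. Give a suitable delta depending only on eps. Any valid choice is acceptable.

Suppose eps > 0. We want delta > 0 with 0 < |t + 6| < delta ⇒ |(-2t - 5)/(t + 4) + 7/2| < eps.
Combining over a common denominator, (-2t - 5)/(t + 4) + 7/2 = [(-2t - 5)·(-2) − 7·(t + 4)] / [(-2)·(t + 4)] = -3(t + 6) / ((-2)(t + 4)).
So |(-2t - 5)/(t + 4) + 7/2| = 3|t + 6| / (2·|t + 4|).
Restrict delta ≤ 1. Then |t + 6| < 1 gives |t + 4| = |(t + 6) + (-2)| ≥ 2 − 1 = 1.
Hence |(-2t - 5)/(t + 4) + 7/2| < 3|t + 6|/(2·1) = (3/2)|t + 6|, which is < eps once |t + 6| < (2/3)eps.
Take delta = min(1, (2/3)eps). Then 0 < |t + 6| < delta forces both bounds, so |(-2t - 5)/(t + 4) + 7/2| < eps.

delta = min(1, (2/3)eps)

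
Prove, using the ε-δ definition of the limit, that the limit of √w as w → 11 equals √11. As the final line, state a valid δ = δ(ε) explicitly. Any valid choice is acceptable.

δ = min(11, √11·ε)

Fix ε > 0. We want δ > 0 such that 0 < |w − 11| < δ implies |√w − √11| < ε.
Rationalise: √w − √11 = (w − 11)/(√w + √11), so |√w − √11| = |w − 11|/(√w + √11).
Restrict δ ≤ 11 so that |w − 11| < 11 forces w > 0, and then √w + √11 > √11.
Hence |√w − √11| < |w − 11|/√11, which is < ε once |w − 11| < √11·ε.
Take δ = min(11, √11·ε). If 0 < |w − 11| < δ then w > 0 and |√w − √11| < |w − 11|/√11 < ε.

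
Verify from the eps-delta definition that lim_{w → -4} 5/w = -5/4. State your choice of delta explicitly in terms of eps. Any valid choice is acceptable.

delta = min(2, (8/5)eps)

Let eps > 0. We seek delta > 0 such that 0 < |w + 4| < delta implies |5/w + 5/4| < eps.
|5/w + 5/4| = 5·|-4 − w|/(4·|w|) = 5|w + 4|/(4|w|).
Restrict delta ≤ 2. Then |w + 4| < 2 gives |w| > 2, so 4|w| > 8.
Then |5/w + 5/4| < 5|w + 4|/8, which is < eps when |w + 4| < (8/5)eps.
Take delta = min(2, (8/5)eps). Then 0 < |w + 4| < delta gives both |w + 4| < 2 and |w + 4| < (8/5)eps, so |5/w + 5/4| < eps.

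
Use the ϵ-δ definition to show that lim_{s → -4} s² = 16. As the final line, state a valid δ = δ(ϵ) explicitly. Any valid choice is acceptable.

δ = min(1, ϵ/9)

Let ϵ > 0 be given. We seek δ > 0 with 0 < |s + 4| < δ ⇒ |s² − 16| < ϵ.
Factor: s² − 16 = (s + 4)(s - 4), so |s² − 16| = |s + 4|·|s - 4|.
Impose δ ≤ 1 so that |s| < 5; then |s - 4| ≤ 9.
Hence |s² − 16| ≤ 9|s + 4|, which is < ϵ once |s + 4| < ϵ/9.
Take δ = min(1, ϵ/9). If 0 < |s + 4| < δ then both bounds hold and |s² − 16| ≤ 9|s + 4| < 9·(ϵ/9) = ϵ.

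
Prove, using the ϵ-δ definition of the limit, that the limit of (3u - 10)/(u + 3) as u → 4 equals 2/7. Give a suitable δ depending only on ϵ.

Suppose ϵ > 0. We want δ > 0 with 0 < |u − 4| < δ ⇒ |(3u - 10)/(u + 3) − (2/7)| < ϵ.
Combining over a common denominator, (3u - 10)/(u + 3) − (2/7) = [(3u - 10)·7 − 2·(u + 3)] / [7·(u + 3)] = 19(u − 4) / (7(u + 3)).
So |(3u - 10)/(u + 3) − (2/7)| = 19|u − 4| / (7·|u + 3|).
Require δ ≤ 7/2, so |u + 3| ≥ |7| − |u − 4| > 7 − 7/2 = 7/2.
Hence |(3u - 10)/(u + 3) − (2/7)| < 19|u − 4|/(7·(7/2)) = (38/49)|u − 4|, which is < ϵ once |u − 4| < (49/38)ϵ.
Take δ = min(7/2, (49/38)ϵ). Then 0 < |u − 4| < δ forces both bounds, so |(3u - 10)/(u + 3) − (2/7)| < ϵ.

δ = min(7/2, (49/38)ϵ)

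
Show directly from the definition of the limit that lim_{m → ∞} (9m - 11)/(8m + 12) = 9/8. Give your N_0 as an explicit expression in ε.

Let ε > 0 be given. For m ≥ 1, |(9m - 11)/(8m + 12) − (9/8)| = |-196|/(8(8m + 12)) = 196/(8(8m + 12)).
Since 8m + 12 ≥ 8m for m ≥ 1, this is ≤ 196/(8·8m) = (49/16)/m.
So |(9m - 11)/(8m + 12) − (9/8)| < ε whenever m > (49/16)/ε.
Take N_0 = (49/16)/ε. If m > N_0 then |(9m - 11)/(8m + 12) − (9/8)| ≤ (49/16)/m < ε.

N_0 = (49/16)/ε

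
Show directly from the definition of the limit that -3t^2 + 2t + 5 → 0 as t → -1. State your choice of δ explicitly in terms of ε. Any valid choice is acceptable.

Suppose ε > 0. We want δ > 0 such that 0 < |t + 1| < δ implies |(-3t^2 + 2t + 5)| < ε.
(-3t^2 + 2t + 5) = -3t^2 + 2t + 5 = (t + 1)(-3t + 5).
So |(-3t^2 + 2t + 5)| = |t + 1|·|-3t + 5|.
Assume first that |t + 1| < 1, so |t| < 2. Then |-3t + 5| ≤ 3·2 + 5 = 11.
Hence |(-3t^2 + 2t + 5)| ≤ 11|t + 1| < ε provided |t + 1| < ε/11.
Choosing δ = min(1, ε/11) ensures both conditions, hence |(-3t^2 + 2t + 5)| < ε.

δ = min(1, ε/11)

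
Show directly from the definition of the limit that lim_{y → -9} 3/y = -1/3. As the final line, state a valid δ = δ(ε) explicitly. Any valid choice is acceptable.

δ = min(9/2, (27/2)ε)

Let ε > 0. We seek δ > 0 such that 0 < |y + 9| < δ implies |3/y + 1/3| < ε.
|3/y + 1/3| = 3·|-9 − y|/(9·|y|) = 3|y + 9|/(9|y|).
Require δ ≤ 9/2 so that |y| > 9 − 9/2 = 9/2, hence 9|y| > 81/2.
Then |3/y + 1/3| < 3|y + 9|/(81/2), which is < ε when |y + 9| < (27/2)ε.
Take δ = min(9/2, (27/2)ε). Then 0 < |y + 9| < δ gives both |y + 9| < 9/2 and |y + 9| < (27/2)ε, so |3/y + 1/3| < ε.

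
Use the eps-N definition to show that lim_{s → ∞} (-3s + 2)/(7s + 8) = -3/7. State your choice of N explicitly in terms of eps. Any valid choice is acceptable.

N = (38/49)/eps

Let eps > 0. We seek N > 0 such that s > N implies |(-3s + 2)/(7s + 8) + 3/7| < eps.
(-3s + 2)/(7s + 8) + 3/7 = (7(-3s + 2) − (-3)(7s + 8)) / (7(7s + 8)) = 38/(7(7s + 8)).
For s > 0 we have 7s + 8 > 7s, so |(-3s + 2)/(7s + 8) + 3/7| = 38/(7(7s + 8)) < 38/(7·7s) = (38/49)/s.
Thus |(-3s + 2)/(7s + 8) + 3/7| < eps whenever s > (38/49)/eps.
Take N = (38/49)/eps. If s > N then |(-3s + 2)/(7s + 8) + 3/7| < (38/49)/s < eps.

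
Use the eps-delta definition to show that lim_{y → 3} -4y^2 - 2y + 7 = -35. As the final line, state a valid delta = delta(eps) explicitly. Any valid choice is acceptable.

Let eps > 0 be given. We want delta > 0 such that 0 < |y − 3| < delta implies |(-4y^2 - 2y + 7) + 35| < eps.
(-4y^2 - 2y + 7) + 35 = -4y^2 - 2y + 42 = (y − 3)(-4y - 14).
So |(-4y^2 - 2y + 7) + 35| = |y − 3|·|-4y - 14|.
Require delta ≤ 1. Then |y − 3| < 1 gives |y| < 4, and by the triangle inequality |-4y - 14| ≤ 4·4 + 14 = 30.
Hence |(-4y^2 - 2y + 7) + 35| ≤ 30|y − 3| < eps provided |y − 3| < eps/30.
Choosing delta = min(1, eps/30) ensures both conditions, hence |(-4y^2 - 2y + 7) + 35| < eps.

delta = min(1, eps/30)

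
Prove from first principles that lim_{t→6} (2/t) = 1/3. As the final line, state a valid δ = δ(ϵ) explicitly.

Suppose ϵ > 0. We seek δ > 0 such that 0 < |t − 6| < δ implies |2/t − (1/3)| < ϵ.
|2/t − (1/3)| = 2·|6 − t|/(6·|t|) = 2|t − 6|/(6|t|).
Restrict δ ≤ 3. Then |t − 6| < 3 gives |t| > 3, so 6|t| > 18.
Then |2/t − (1/3)| < 2|t − 6|/18, which is < ϵ when |t − 6| < 9ϵ.
Take δ = min(3, 9ϵ). Then 0 < |t − 6| < δ gives both |t − 6| < 3 and |t − 6| < 9ϵ, so |2/t − (1/3)| < ϵ.

δ = min(3, 9ϵ)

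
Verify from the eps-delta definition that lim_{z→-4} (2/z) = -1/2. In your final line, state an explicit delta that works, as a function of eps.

delta = min(2, 4eps)

Let eps > 0. We seek delta > 0 such that 0 < |z + 4| < delta implies |2/z + 1/2| < eps.
|2/z + 1/2| = 2·|-4 − z|/(4·|z|) = 2|z + 4|/(4|z|).
Restrict delta ≤ 2. Then |z + 4| < 2 gives |z| > 2, so 4|z| > 8.
Then |2/z + 1/2| < 2|z + 4|/8, which is < eps when |z + 4| < 4eps.
Take delta = min(2, 4eps). Then 0 < |z + 4| < delta gives both |z + 4| < 2 and |z + 4| < 4eps, so |2/z + 1/2| < eps.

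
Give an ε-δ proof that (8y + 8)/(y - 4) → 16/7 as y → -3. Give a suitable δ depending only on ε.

Let ε > 0. We want δ > 0 with 0 < |y + 3| < δ ⇒ |(8y + 8)/(y - 4) − (16/7)| < ε.
Combining over a common denominator, (8y + 8)/(y - 4) − (16/7) = [(8y + 8)·(-7) − (-16)·(y - 4)] / [(-7)·(y - 4)] = -40(y + 3) / ((-7)(y - 4)).
So |(8y + 8)/(y - 4) − (16/7)| = 40|y + 3| / (7·|y − 4|).
Restrict δ ≤ 7/2. Then |y + 3| < 7/2 gives |y − 4| = |(y + 3) + (-7)| ≥ 7 − 7/2 = 7/2.
Hence |(8y + 8)/(y - 4) − (16/7)| < 40|y + 3|/(7·(7/2)) = (80/49)|y + 3|, which is < ε once |y + 3| < (49/80)ε.
Take δ = min(7/2, (49/80)ε). Then 0 < |y + 3| < δ forces both bounds, so |(8y + 8)/(y - 4) − (16/7)| < ε.

δ = min(7/2, (49/80)ε)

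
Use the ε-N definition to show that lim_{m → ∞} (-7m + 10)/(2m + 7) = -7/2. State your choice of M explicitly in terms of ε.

M = (69/4)/ε

Let ε > 0 be given. For m ≥ 1, |(-7m + 10)/(2m + 7) + 7/2| = |69|/(2(2m + 7)) = 69/(2(2m + 7)).
Since 2m + 7 ≥ 2m for m ≥ 1, this is ≤ 69/(2·2m) = (69/4)/m.
So |(-7m + 10)/(2m + 7) + 7/2| < ε whenever m > (69/4)/ε.
Take M = (69/4)/ε. If m > M then |(-7m + 10)/(2m + 7) + 7/2| ≤ (69/4)/m < ε.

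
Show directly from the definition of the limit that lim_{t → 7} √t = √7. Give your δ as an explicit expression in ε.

Let ε > 0. We want δ > 0 such that 0 < |t − 7| < δ implies |√t − √7| < ε.
Multiplying by the conjugate, |√t − √7| = |t − 7|/(√t + √7).
Restrict δ ≤ 7 so that |t − 7| < 7 forces t > 0, and then √t + √7 > √7.
Hence |√t − √7| < |t − 7|/√7, which is < ε once |t − 7| < √7·ε.
Take δ = min(7, √7·ε). If 0 < |t − 7| < δ then t > 0 and |√t − √7| < |t − 7|/√7 < ε.

δ = min(7, √7·ε)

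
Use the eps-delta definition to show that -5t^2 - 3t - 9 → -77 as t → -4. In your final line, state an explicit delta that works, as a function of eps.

delta = min(1, eps/42)

Let eps > 0. We want delta > 0 such that 0 < |t + 4| < delta implies |(-5t^2 - 3t - 9) + 77| < eps.
(-5t^2 - 3t - 9) + 77 = -5t^2 - 3t + 68 = (t + 4)(-5t + 17).
So |(-5t^2 - 3t - 9) + 77| = |t + 4|·|-5t + 17|.
Require delta ≤ 1. Then |t + 4| < 1 gives |t| < 5, and by the triangle inequality |-5t + 17| ≤ 5·5 + 17 = 42.
Hence |(-5t^2 - 3t - 9) + 77| ≤ 42|t + 4| < eps provided |t + 4| < eps/42.
Take delta = min(1, eps/42). Then 0 < |t + 4| < delta gives both |t + 4| < 1 and |t + 4| < eps/42, so |(-5t^2 - 3t - 9) + 77| < eps.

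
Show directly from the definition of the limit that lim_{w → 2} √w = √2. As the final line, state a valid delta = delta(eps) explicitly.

Let eps > 0 be given. We want delta > 0 such that 0 < |w − 2| < delta implies |√w − √2| < eps.
Rationalise: √w − √2 = (w − 2)/(√w + √2), so |√w − √2| = |w − 2|/(√w + √2).
Restrict delta ≤ 2 so that |w − 2| < 2 forces w > 0, and then √w + √2 > √2.
Hence |√w − √2| < |w − 2|/√2, which is < eps once |w − 2| < √2·eps.
Take delta = min(2, √2·eps). If 0 < |w − 2| < delta then w > 0 and |√w − √2| < |w − 2|/√2 < eps.

delta = min(2, √2·eps)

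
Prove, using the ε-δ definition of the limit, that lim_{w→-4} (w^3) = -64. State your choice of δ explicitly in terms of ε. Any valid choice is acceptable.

δ = min(1, ε/61)

Fix ε > 0. We seek δ > 0 with 0 < |w + 4| < δ ⇒ |w^3 + 64| < ε.
Factor: w^3 + 64 = (w + 4)(w^2 - 4w + 16), so |w^3 + 64| = |w + 4|·|w^2 - 4w + 16|.
Restrict δ ≤ 1. Then |w + 4| < 1 gives |w| < 5, so by the triangle inequality |w^2 - 4w + 16| ≤ 5^2 + 4·5 + 16 = 61.
Hence |w^3 + 64| ≤ 61|w + 4|, which is < ε once |w + 4| < ε/61.
Take δ = min(1, ε/61). If 0 < |w + 4| < δ then both bounds hold and |w^3 + 64| ≤ 61|w + 4| < 61·(ε/61) = ε.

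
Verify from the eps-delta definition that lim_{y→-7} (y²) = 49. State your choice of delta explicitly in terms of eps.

Let eps > 0 be given. We seek delta > 0 with 0 < |y + 7| < delta ⇒ |y² − 49| < eps.
Factor: y² − 49 = (y + 7)(y - 7), so |y² − 49| = |y + 7|·|y - 7|.
Impose delta ≤ 1 so that |y| < 8; then |y - 7| ≤ 15.
Hence |y² − 49| ≤ 15|y + 7|, which is < eps once |y + 7| < eps/15.
Take delta = min(1, eps/15). If 0 < |y + 7| < delta then both bounds hold and |y² − 49| ≤ 15|y + 7| < 15·(eps/15) = eps.

delta = min(1, eps/15)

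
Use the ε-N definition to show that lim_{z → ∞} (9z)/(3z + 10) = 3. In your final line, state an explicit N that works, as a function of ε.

N = 10/ε

Fix ε > 0. We seek N > 0 such that z > N implies |(9z)/(3z + 10) − 3| < ε.
(9z)/(3z + 10) − 3 = (3(9z) − 9(3z + 10)) / (3(3z + 10)) = -90/(3(3z + 10)).
For z > 0 we have 3z + 10 > 3z, so |(9z)/(3z + 10) − 3| = 90/(3(3z + 10)) < 90/(3·3z) = 10/z.
Thus |(9z)/(3z + 10) − 3| < ε whenever z > 10/ε.
Take N = 10/ε. If z > N then |(9z)/(3z + 10) − 3| < 10/z < ε.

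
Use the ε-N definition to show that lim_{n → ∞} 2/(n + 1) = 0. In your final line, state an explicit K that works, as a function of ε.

Suppose ε > 0. For n ≥ 1, |2/(n + 1) − 0| = 2/(n + 1) ≤ 2/n.
We need 2/n < ε, i.e. n > 2/ε.
Take K = 2/ε. If n > K then |2/(n + 1)| ≤ 2/n < ε.

K = 2/ε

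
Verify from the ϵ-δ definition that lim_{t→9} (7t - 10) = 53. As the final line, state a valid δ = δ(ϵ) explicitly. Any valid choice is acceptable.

Suppose ϵ > 0. We need δ > 0 so that 0 < |t − 9| < δ implies |(7t - 10) − 53| < ϵ.
|(7t - 10) − 53| = |7t - 63| = 7|t − 9|.
Thus it suffices that |t − 9| < ϵ/7.
Choosing δ = ϵ/7 gives |(7t - 10) − 53| = 7|t − 9| < ϵ whenever |t − 9| < δ.

δ = ϵ/7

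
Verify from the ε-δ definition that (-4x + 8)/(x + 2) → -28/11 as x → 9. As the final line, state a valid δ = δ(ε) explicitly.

Suppose ε > 0. We want δ > 0 with 0 < |x − 9| < δ ⇒ |(-4x + 8)/(x + 2) + 28/11| < ε.
Combining over a common denominator, (-4x + 8)/(x + 2) + 28/11 = [(-4x + 8)·11 − (-28)·(x + 2)] / [11·(x + 2)] = -16(x − 9) / (11(x + 2)).
So |(-4x + 8)/(x + 2) + 28/11| = 16|x − 9| / (11·|x + 2|).
Require δ ≤ 11/2, so |x + 2| ≥ |11| − |x − 9| > 11 − 11/2 = 11/2.
Hence |(-4x + 8)/(x + 2) + 28/11| < 16|x − 9|/(11·(11/2)) = (32/121)|x − 9|, which is < ε once |x − 9| < (121/32)ε.
Take δ = min(11/2, (121/32)ε). Then 0 < |x − 9| < δ forces both bounds, so |(-4x + 8)/(x + 2) + 28/11| < ε.

δ = min(11/2, (121/32)ε)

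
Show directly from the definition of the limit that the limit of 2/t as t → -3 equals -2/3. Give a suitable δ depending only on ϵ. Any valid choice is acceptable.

δ = min(3/2, (9/4)ϵ)

Let ϵ > 0. We seek δ > 0 such that 0 < |t + 3| < δ implies |2/t + 2/3| < ϵ.
|2/t + 2/3| = 2·|-3 − t|/(3·|t|) = 2|t + 3|/(3|t|).
Require δ ≤ 3/2 so that |t| > 3 − 3/2 = 3/2, hence 3|t| > 9/2.
Then |2/t + 2/3| < 2|t + 3|/(9/2), which is < ϵ when |t + 3| < (9/4)ϵ.
Take δ = min(3/2, (9/4)ϵ). Then 0 < |t + 3| < δ gives both |t + 3| < 3/2 and |t + 3| < (9/4)ϵ, so |2/t + 2/3| < ϵ.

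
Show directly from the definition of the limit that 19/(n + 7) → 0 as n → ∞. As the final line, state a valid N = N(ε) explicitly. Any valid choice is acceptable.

N = 19/ε

Let ε > 0 be given. For n ≥ 1, |19/(n + 7) − 0| = 19/(n + 7) ≤ 19/n.
We need 19/n < ε, i.e. n > 19/ε.
Take N = 19/ε. If n > N then |19/(n + 7)| ≤ 19/n < ε.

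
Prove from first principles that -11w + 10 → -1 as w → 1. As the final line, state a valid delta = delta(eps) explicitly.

delta = eps/11

Fix eps > 0. We need delta > 0 so that 0 < |w − 1| < delta implies |(-11w + 10) + 1| < eps.
Since (-11w + 10) + 1 = -11(w − 1), we have |(-11w + 10) + 1| = 11|w − 1|.
So 11|w − 1| < eps exactly when |w − 1| < eps/11.
Choosing delta = eps/11 gives |(-11w + 10) + 1| = 11|w − 1| < eps whenever |w − 1| < delta.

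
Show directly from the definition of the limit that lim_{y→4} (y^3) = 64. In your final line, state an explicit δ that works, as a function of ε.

Fix ε > 0. We seek δ > 0 with 0 < |y − 4| < δ ⇒ |y^3 − 64| < ε.
Factor: y^3 − 64 = (y − 4)(y^2 + 4y + 16), so |y^3 − 64| = |y − 4|·|y^2 + 4y + 16|.
Impose δ ≤ 1 so that |y| < 5; then |y^2 + 4y + 16| ≤ 61.
Hence |y^3 − 64| ≤ 61|y − 4|, which is < ε once |y − 4| < ε/61.
Take δ = min(1, ε/61). If 0 < |y − 4| < δ then both bounds hold and |y^3 − 64| ≤ 61|y − 4| < 61·(ε/61) = ε.

δ = min(1, ε/61)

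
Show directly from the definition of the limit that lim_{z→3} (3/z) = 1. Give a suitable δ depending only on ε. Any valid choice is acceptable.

δ = min(3/2, (3/2)ε)

Fix ε > 0. We seek δ > 0 such that 0 < |z − 3| < δ implies |3/z − 1| < ε.
|3/z − 1| = 3·|3 − z|/(3·|z|) = 3|z − 3|/(3|z|).
Restrict δ ≤ 3/2. Then |z − 3| < 3/2 gives |z| > 3/2, so 3|z| > 9/2.
Then |3/z − 1| < 3|z − 3|/(9/2), which is < ε when |z − 3| < (3/2)ε.
Take δ = min(3/2, (3/2)ε). Then 0 < |z − 3| < δ gives both |z − 3| < 3/2 and |z − 3| < (3/2)ε, so |3/z − 1| < ε.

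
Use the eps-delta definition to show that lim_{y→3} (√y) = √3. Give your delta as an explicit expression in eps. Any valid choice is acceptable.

Let eps > 0. We want delta > 0 such that 0 < |y − 3| < delta implies |√y − √3| < eps.
Multiplying by the conjugate, |√y − √3| = |y − 3|/(√y + √3).
Restrict delta ≤ 3 so that |y − 3| < 3 forces y > 0, and then √y + √3 > √3.
Hence |√y − √3| < |y − 3|/√3, which is < eps once |y − 3| < √3·eps.
Take delta = min(3, √3·eps). If 0 < |y − 3| < delta then y > 0 and |√y − √3| < |y − 3|/√3 < eps.

delta = min(3, √3·eps)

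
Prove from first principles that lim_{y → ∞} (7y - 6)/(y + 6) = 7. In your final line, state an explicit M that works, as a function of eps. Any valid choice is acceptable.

M = 48/eps

Let eps > 0 be given. We seek M > 0 such that y > M implies |(7y - 6)/(y + 6) − 7| < eps.
(7y - 6)/(y + 6) − 7 = ((7y - 6) − 7(y + 6)) / ((y + 6)) = -48/((y + 6)).
For y > 0 we have y + 6 > y, so |(7y - 6)/(y + 6) − 7| = 48/((y + 6)) < 48/(y) = 48/y.
Thus |(7y - 6)/(y + 6) − 7| < eps whenever y > 48/eps.
Take M = 48/eps. If y > M then |(7y - 6)/(y + 6) − 7| < 48/y < eps.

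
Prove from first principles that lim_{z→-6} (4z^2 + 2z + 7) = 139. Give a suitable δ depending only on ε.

Let ε > 0 be given. We want δ > 0 such that 0 < |z + 6| < δ implies |(4z^2 + 2z + 7) − 139| < ε.
(4z^2 + 2z + 7) − 139 = 4z^2 + 2z - 132 = (z + 6)(4z - 22).
So |(4z^2 + 2z + 7) − 139| = |z + 6|·|4z - 22|.
Require δ ≤ 1. Then |z + 6| < 1 gives |z| < 7, and by the triangle inequality |4z - 22| ≤ 4·7 + 22 = 50.
Hence |(4z^2 + 2z + 7) − 139| ≤ 50|z + 6| < ε provided |z + 6| < ε/50.
Take δ = min(1, ε/50). Then 0 < |z + 6| < δ gives both |z + 6| < 1 and |z + 6| < ε/50, so |(4z^2 + 2z + 7) − 139| < ε.

δ = min(1, ε/50)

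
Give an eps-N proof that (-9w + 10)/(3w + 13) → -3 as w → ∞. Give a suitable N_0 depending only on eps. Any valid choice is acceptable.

N_0 = (49/3)/eps

Let eps > 0 be given. We seek N_0 > 0 such that w > N_0 implies |(-9w + 10)/(3w + 13) + 3| < eps.
(-9w + 10)/(3w + 13) + 3 = (3(-9w + 10) − (-9)(3w + 13)) / (3(3w + 13)) = 147/(3(3w + 13)).
For w > 0 we have 3w + 13 > 3w, so |(-9w + 10)/(3w + 13) + 3| = 147/(3(3w + 13)) < 147/(3·3w) = (49/3)/w.
Thus |(-9w + 10)/(3w + 13) + 3| < eps whenever w > (49/3)/eps.
Take N_0 = (49/3)/eps. If w > N_0 then |(-9w + 10)/(3w + 13) + 3| < (49/3)/w < eps.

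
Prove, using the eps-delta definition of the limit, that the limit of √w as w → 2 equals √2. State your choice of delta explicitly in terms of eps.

delta = min(2, √2·eps)

Let eps > 0. We want delta > 0 such that 0 < |w − 2| < delta implies |√w − √2| < eps.
Multiplying by the conjugate, |√w − √2| = |w − 2|/(√w + √2).
Restrict delta ≤ 2 so that |w − 2| < 2 forces w > 0, and then √w + √2 > √2.
Hence |√w − √2| < |w − 2|/√2, which is < eps once |w − 2| < √2·eps.
Take delta = min(2, √2·eps). If 0 < |w − 2| < delta then w > 0 and |√w − √2| < |w − 2|/√2 < eps.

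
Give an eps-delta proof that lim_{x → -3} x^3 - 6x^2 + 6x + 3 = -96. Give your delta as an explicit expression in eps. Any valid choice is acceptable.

delta = min(2, eps/103)

Let eps > 0 be given. We want delta > 0 such that 0 < |x + 3| < delta implies |(x^3 - 6x^2 + 6x + 3) + 96| < eps.
(x^3 - 6x^2 + 6x + 3) + 96 = x^3 - 6x^2 + 6x + 99 = (x + 3)(x^2 - 9x + 33).
So |(x^3 - 6x^2 + 6x + 3) + 96| = |x + 3|·|x^2 - 9x + 33|.
Assume first that |x + 3| < 2, so |x| < 5. Then |x^2 - 9x + 33| ≤ 5^2 + 9·5 + 33 = 103.
Hence |(x^3 - 6x^2 + 6x + 3) + 96| ≤ 103|x + 3| < eps provided |x + 3| < eps/103.
Choosing delta = min(2, eps/103) ensures both conditions, hence |(x^3 - 6x^2 + 6x + 3) + 96| < eps.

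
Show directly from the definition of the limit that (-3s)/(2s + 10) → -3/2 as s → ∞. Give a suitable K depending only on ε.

Let ε > 0 be given. We seek K > 0 such that s > K implies |(-3s)/(2s + 10) + 3/2| < ε.
(-3s)/(2s + 10) + 3/2 = (2(-3s) − (-3)(2s + 10)) / (2(2s + 10)) = 30/(2(2s + 10)).
For s > 0 we have 2s + 10 > 2s, so |(-3s)/(2s + 10) + 3/2| = 30/(2(2s + 10)) < 30/(2·2s) = (15/2)/s.
Thus |(-3s)/(2s + 10) + 3/2| < ε whenever s > (15/2)/ε.
Take K = (15/2)/ε. If s > K then |(-3s)/(2s + 10) + 3/2| < (15/2)/s < ε.

K = (15/2)/ε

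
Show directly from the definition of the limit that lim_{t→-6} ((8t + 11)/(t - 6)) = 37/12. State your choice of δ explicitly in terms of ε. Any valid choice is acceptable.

δ = min(6, (72/59)ε)

Let ε > 0 be given. We want δ > 0 with 0 < |t + 6| < δ ⇒ |(8t + 11)/(t - 6) − (37/12)| < ε.
Combining over a common denominator, (8t + 11)/(t - 6) − (37/12) = [(8t + 11)·(-12) − (-37)·(t - 6)] / [(-12)·(t - 6)] = -59(t + 6) / ((-12)(t - 6)).
So |(8t + 11)/(t - 6) − (37/12)| = 59|t + 6| / (12·|t − 6|).
Require δ ≤ 6, so |t − 6| ≥ |-12| − |t + 6| > 12 − 6 = 6.
Hence |(8t + 11)/(t - 6) − (37/12)| < 59|t + 6|/(12·6) = (59/72)|t + 6|, which is < ε once |t + 6| < (72/59)ε.
Take δ = min(6, (72/59)ε). Then 0 < |t + 6| < δ forces both bounds, so |(8t + 11)/(t - 6) − (37/12)| < ε.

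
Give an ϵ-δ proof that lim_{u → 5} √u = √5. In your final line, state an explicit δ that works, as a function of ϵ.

Suppose ϵ > 0. We want δ > 0 such that 0 < |u − 5| < δ implies |√u − √5| < ϵ.
Rationalise: √u − √5 = (u − 5)/(√u + √5), so |√u − √5| = |u − 5|/(√u + √5).
Restrict δ ≤ 5 so that |u − 5| < 5 forces u > 0, and then √u + √5 > √5.
Hence |√u − √5| < |u − 5|/√5, which is < ϵ once |u − 5| < √5·ϵ.
Take δ = min(5, √5·ϵ). If 0 < |u − 5| < δ then u > 0 and |√u − √5| < |u − 5|/√5 < ϵ.

δ = min(5, √5·ϵ)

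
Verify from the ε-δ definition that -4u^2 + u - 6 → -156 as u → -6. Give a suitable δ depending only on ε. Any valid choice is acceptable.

Suppose ε > 0. We want δ > 0 such that 0 < |u + 6| < δ implies |(-4u^2 + u - 6) + 156| < ε.
(-4u^2 + u - 6) + 156 = -4u^2 + u + 150 = (u + 6)(-4u + 25).
So |(-4u^2 + u - 6) + 156| = |u + 6|·|-4u + 25|.
Require δ ≤ 1. Then |u + 6| < 1 gives |u| < 7, and by the triangle inequality |-4u + 25| ≤ 4·7 + 25 = 53.
Hence |(-4u^2 + u - 6) + 156| ≤ 53|u + 6| < ε provided |u + 6| < ε/53.
Choosing δ = min(1, ε/53) ensures both conditions, hence |(-4u^2 + u - 6) + 156| < ε.

δ = min(1, ε/53)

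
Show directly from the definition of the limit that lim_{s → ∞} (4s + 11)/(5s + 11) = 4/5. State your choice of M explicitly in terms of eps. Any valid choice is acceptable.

M = (11/25)/eps

Fix eps > 0. We seek M > 0 such that s > M implies |(4s + 11)/(5s + 11) − (4/5)| < eps.
(4s + 11)/(5s + 11) − (4/5) = (5(4s + 11) − 4(5s + 11)) / (5(5s + 11)) = 11/(5(5s + 11)).
For s > 0 we have 5s + 11 > 5s, so |(4s + 11)/(5s + 11) − (4/5)| = 11/(5(5s + 11)) < 11/(5·5s) = (11/25)/s.
Thus |(4s + 11)/(5s + 11) − (4/5)| < eps whenever s > (11/25)/eps.
Take M = (11/25)/eps. If s > M then |(4s + 11)/(5s + 11) − (4/5)| < (11/25)/s < eps.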